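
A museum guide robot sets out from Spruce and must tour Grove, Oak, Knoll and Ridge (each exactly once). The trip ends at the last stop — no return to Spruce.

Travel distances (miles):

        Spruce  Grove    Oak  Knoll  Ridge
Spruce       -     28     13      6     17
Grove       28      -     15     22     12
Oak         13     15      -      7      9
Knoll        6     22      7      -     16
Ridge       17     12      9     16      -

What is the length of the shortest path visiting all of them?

There are 4! = 24 possible orderings.
Spruce → Grove → Oak → Knoll → Ridge: 28+15+7+16 = 66
Spruce → Grove → Oak → Ridge → Knoll: 28+15+9+16 = 68
Spruce → Grove → Knoll → Oak → Ridge: 28+22+7+9 = 66
Spruce → Grove → Knoll → Ridge → Oak: 28+22+16+9 = 75
Spruce → Grove → Ridge → Oak → Knoll: 28+12+9+7 = 56
Spruce → Grove → Ridge → Knoll → Oak: 28+12+16+7 = 63
Spruce → Oak → Grove → Knoll → Ridge: 13+15+22+16 = 66
Spruce → Oak → Grove → Ridge → Knoll: 13+15+12+16 = 56
Spruce → Oak → Knoll → Grove → Ridge: 13+7+22+12 = 54
Spruce → Oak → Knoll → Ridge → Grove: 13+7+16+12 = 48
Spruce → Oak → Ridge → Grove → Knoll: 13+9+12+22 = 56
Spruce → Oak → Ridge → Knoll → Grove: 13+9+16+22 = 60
Spruce → Knoll → Grove → Oak → Ridge: 6+22+15+9 = 52
Spruce → Knoll → Grove → Ridge → Oak: 6+22+12+9 = 49
… (10 more)
Spruce → Knoll → Oak → Ridge → Grove: 6+7+9+12 = 34  ← best
The minimum is 34.
One shortest path: Spruce → Knoll → Oak → Ridge → Grove.

Minimum one-way distance = 34 miles.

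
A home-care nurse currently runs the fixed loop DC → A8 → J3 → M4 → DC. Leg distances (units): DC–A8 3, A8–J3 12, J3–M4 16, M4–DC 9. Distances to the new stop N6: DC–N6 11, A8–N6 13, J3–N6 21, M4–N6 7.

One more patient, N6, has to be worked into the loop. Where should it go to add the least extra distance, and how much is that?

Insertion cost between consecutive stops i–j is d(i,N6) + d(N6,j) − d(i,j):
  between DC and A8: 11 + 13 − 3 = 21
  between A8 and J3: 13 + 21 − 12 = 22
  between J3 and M4: 21 + 7 − 16 = 12
  between M4 and DC: 7 + 11 − 9 = 9
Cheapest insertion is between M4 and DC, adding 9.
New total = 40 + 9 = 49.

Minimum extra distance: 9, inserting N6 between M4 and DC.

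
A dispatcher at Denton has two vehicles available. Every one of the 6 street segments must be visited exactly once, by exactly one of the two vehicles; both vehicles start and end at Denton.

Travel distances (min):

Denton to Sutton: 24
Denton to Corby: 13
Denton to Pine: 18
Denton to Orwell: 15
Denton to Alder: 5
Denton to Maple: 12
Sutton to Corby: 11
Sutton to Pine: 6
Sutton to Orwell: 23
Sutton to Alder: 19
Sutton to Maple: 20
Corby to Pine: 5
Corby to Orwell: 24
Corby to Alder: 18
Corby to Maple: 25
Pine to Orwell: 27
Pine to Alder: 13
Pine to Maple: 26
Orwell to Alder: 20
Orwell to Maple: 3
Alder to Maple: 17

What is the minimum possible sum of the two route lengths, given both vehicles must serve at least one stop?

Minimum combined distance: 72 min.

Try each way of splitting the stops between the two vehicles (each non-empty) and, for each split, find the best tour for each vehicle:
  {Sutton} + {Corby, Pine, Orwell, Alder, Maple}: 48 + 62 = 110
  {Corby} + {Sutton, Pine, Orwell, Alder, Maple}: 26 + 62 = 88
  {Sutton, Corby} + {Pine, Orwell, Alder, Maple}: 48 + 60 = 108
  {Pine} + {Sutton, Corby, Orwell, Alder, Maple}: 36 + 72 = 108
  {Sutton, Pine} + {Corby, Orwell, Alder, Maple}: 48 + 62 = 110
  {Corby, Pine} + {Sutton, Orwell, Alder, Maple}: 36 + 62 = 98
  … (31 splits in total)
  {Alder} + {Sutton, Corby, Pine, Orwell, Maple}: 10 + 62 = 72  ← best
Best: vehicle 1 Denton → Alder → Denton = 10; vehicle 2 Denton → Corby → Pine → Sutton → Orwell → Maple → Denton = 62; combined 72.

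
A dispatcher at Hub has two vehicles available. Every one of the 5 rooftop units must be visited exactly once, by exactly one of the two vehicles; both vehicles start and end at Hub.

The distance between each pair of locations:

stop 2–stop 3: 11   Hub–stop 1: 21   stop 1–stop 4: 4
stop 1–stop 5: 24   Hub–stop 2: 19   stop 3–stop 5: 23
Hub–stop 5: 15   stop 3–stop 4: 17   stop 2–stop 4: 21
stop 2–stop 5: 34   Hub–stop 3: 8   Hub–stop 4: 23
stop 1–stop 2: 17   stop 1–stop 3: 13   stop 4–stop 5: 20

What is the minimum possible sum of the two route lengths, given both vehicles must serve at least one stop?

91 — the smallest possible combined total.

Check every non-empty split of the stops between the two vehicles; for each half take its own optimal tour:
  {stop 1} + {stop 2, stop 3, stop 4, stop 5}: 42 + 75 = 117
  {stop 2} + {stop 1, stop 3, stop 4, stop 5}: 38 + 60 = 98
  {stop 1, stop 2} + {stop 3, stop 4, stop 5}: 57 + 60 = 117
  {stop 3} + {stop 1, stop 2, stop 4, stop 5}: 16 + 75 = 91
  {stop 1, stop 3} + {stop 2, stop 4, stop 5}: 42 + 75 = 117
  {stop 2, stop 3} + {stop 1, stop 4, stop 5}: 38 + 60 = 98
  … (15 splits in total)
Best: vehicle 1 Hub → stop 3 → Hub = 16; vehicle 2 Hub → stop 2 → stop 1 → stop 4 → stop 5 → Hub = 75; combined 91.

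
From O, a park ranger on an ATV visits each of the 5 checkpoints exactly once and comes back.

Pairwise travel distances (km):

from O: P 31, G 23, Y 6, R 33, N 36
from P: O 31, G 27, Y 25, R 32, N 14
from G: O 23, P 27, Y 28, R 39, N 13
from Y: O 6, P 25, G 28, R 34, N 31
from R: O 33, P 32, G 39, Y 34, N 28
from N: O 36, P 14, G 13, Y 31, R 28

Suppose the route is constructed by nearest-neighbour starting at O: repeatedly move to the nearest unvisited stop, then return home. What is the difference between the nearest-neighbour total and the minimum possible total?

From O: Y=6, G=23, P=31, R=33, N=36 → choose Y (6).
From Y: P=25, G=28, N=31, R=34 → choose P (25).
From P: N=14, G=27, R=32 → choose N (14).
From N: G=13, R=28 → choose G (13).
From G: R=39 → choose R (39).
NN route O → Y → P → N → G → R → O costs 130.
Optimal: O → G → N → P → R → Y → O costs 122 (by enumerating all 60 distinct tours).
Excess = 130 − 122 = 8.

8 km longer than the optimal tour.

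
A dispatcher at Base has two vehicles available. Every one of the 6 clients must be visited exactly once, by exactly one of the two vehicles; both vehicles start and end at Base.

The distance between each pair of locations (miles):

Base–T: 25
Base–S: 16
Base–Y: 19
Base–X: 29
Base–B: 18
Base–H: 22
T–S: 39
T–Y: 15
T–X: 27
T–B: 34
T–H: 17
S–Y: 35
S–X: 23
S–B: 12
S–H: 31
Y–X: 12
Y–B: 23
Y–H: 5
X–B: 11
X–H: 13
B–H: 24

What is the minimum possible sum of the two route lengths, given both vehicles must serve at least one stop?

Check every non-empty split of the stops between the two vehicles; for each half take its own optimal tour:
  {T} + {S, Y, X, B, H}: 50 + 76 = 126
  {S} + {T, Y, X, B, H}: 32 + 87 = 119
  {T, S} + {Y, X, B, H}: 80 + 66 = 146
  {Y} + {T, S, X, B, H}: 38 + 94 = 132
  {T, Y} + {S, X, B, H}: 59 + 74 = 133
  {S, Y} + {T, X, B, H}: 70 + 84 = 154
  … (31 splits in total)
Best: vehicle 1 Base → S → Base = 32; vehicle 2 Base → T → Y → H → X → B → Base = 87; combined 119.

119 miles — the smallest possible combined total.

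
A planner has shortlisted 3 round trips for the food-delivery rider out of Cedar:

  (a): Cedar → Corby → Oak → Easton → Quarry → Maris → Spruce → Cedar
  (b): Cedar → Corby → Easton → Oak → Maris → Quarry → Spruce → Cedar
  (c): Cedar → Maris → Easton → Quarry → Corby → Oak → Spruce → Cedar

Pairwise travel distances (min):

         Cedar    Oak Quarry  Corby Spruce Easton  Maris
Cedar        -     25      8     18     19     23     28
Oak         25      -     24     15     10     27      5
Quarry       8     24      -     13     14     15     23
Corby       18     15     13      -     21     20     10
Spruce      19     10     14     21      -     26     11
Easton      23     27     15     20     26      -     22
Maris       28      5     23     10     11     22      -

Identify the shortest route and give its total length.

Shortest is (c), total 122 min.

(a): 18 + 15 + 27 + 15 + 23 + 11 + 19 = 128
(b): 18 + 20 + 27 + 5 + 23 + 14 + 19 = 126
(c): 28 + 22 + 15 + 13 + 15 + 10 + 19 = 122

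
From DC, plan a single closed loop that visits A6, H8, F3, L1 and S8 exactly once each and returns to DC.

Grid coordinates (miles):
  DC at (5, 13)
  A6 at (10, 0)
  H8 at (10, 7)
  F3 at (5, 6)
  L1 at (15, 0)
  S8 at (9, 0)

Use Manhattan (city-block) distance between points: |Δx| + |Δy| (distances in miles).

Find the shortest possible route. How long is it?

46 miles — the shortest possible round trip.

DC-A6-H8-F3-L1-S8-DC: 18+7+6+16+6+17 = 70
DC-A6-H8-F3-S8-L1-DC: 18+7+6+10+6+23 = 70
DC-A6-H8-L1-F3-S8-DC: 18+7+12+16+10+17 = 80
DC-A6-H8-L1-S8-F3-DC: 18+7+12+6+10+7 = 60
DC-A6-H8-S8-F3-L1-DC: 18+7+8+10+16+23 = 82
DC-A6-H8-S8-L1-F3-DC: 18+7+8+6+16+7 = 62
DC-A6-F3-H8-L1-S8-DC: 18+11+6+12+6+17 = 70
DC-A6-F3-H8-S8-L1-DC: 18+11+6+8+6+23 = 72
DC-A6-F3-L1-H8-S8-DC: 18+11+16+12+8+17 = 82
DC-A6-F3-L1-S8-H8-DC: 18+11+16+6+8+11 = 70
DC-A6-F3-S8-H8-L1-DC: 18+11+10+8+12+23 = 82
DC-A6-F3-S8-L1-H8-DC: 18+11+10+6+12+11 = 68
DC-A6-L1-H8-F3-S8-DC: 18+5+12+6+10+17 = 68
DC-A6-L1-H8-S8-F3-DC: 18+5+12+8+10+7 = 60
… (46 more)
DC-H8-A6-L1-S8-F3-DC: 11+7+5+6+10+7 = 46  ← best
The minimum is 46.
One optimal route: DC → H8 → A6 → L1 → S8 → F3 → DC (or its reverse).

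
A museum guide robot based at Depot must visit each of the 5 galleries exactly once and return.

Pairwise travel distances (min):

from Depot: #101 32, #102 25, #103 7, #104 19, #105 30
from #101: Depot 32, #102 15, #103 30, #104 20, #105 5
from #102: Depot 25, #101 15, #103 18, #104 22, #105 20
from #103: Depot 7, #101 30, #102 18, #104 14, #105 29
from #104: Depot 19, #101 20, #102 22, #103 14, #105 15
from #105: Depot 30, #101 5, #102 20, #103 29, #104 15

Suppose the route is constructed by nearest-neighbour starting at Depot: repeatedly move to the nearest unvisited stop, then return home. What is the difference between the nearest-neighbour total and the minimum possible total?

2 min longer than the optimal tour.

From Depot: #103=7, #104=19, #102=25, #105=30, #101=32 → choose #103 (7).
From #103: #104=14, #102=18, #105=29, #101=30 → choose #104 (14).
From #104: #105=15, #101=20, #102=22 → choose #105 (15).
From #105: #101=5, #102=20 → choose #101 (5).
From #101: #102=15 → choose #102 (15).
NN route Depot → #103 → #104 → #105 → #101 → #102 → Depot costs 81.
Optimal: Depot → #103 → #102 → #101 → #105 → #104 → Depot costs 79 (by enumerating all 60 distinct tours).
Excess = 81 − 79 = 2.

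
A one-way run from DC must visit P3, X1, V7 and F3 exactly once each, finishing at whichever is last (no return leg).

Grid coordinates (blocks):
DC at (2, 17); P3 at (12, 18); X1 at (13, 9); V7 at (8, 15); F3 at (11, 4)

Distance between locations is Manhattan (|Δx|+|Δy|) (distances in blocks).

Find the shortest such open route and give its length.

Minimum one-way distance = 32 blocks.

There are 4! = 24 possible orderings.
DC→P3→X1→V7→F3: 11+10+11+14 = 46
DC→P3→X1→F3→V7: 11+10+7+14 = 42
DC→P3→V7→X1→F3: 11+7+11+7 = 36
DC→P3→V7→F3→X1: 11+7+14+7 = 39
DC→P3→F3→X1→V7: 11+15+7+11 = 44
DC→P3→F3→V7→X1: 11+15+14+11 = 51
DC→X1→P3→V7→F3: 19+10+7+14 = 50
DC→X1→P3→F3→V7: 19+10+15+14 = 58
DC→X1→V7→P3→F3: 19+11+7+15 = 52
DC→X1→V7→F3→P3: 19+11+14+15 = 59
DC→X1→F3→P3→V7: 19+7+15+7 = 48
DC→X1→F3→V7→P3: 19+7+14+7 = 47
DC→V7→P3→X1→F3: 8+7+10+7 = 32
DC→V7→P3→F3→X1: 8+7+15+7 = 37
… (10 more)
The minimum is 32.
One shortest path: DC → V7 → P3 → X1 → F3.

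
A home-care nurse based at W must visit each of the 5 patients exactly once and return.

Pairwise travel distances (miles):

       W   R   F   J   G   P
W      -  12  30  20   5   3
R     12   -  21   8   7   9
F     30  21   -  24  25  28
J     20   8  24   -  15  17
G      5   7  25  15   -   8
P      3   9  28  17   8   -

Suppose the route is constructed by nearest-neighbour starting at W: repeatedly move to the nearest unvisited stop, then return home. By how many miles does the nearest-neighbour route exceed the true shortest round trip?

Excess over optimum: 6 miles.

From W: P=3, G=5, R=12, J=20, F=30 → choose P (3).
From P: G=8, R=9, J=17, F=28 → choose G (8).
From G: R=7, J=15, F=25 → choose R (7).
From R: J=8, F=21 → choose J (8).
From J: F=24 → choose F (24).
NN route W → P → G → R → J → F → W costs 80.
Optimal: W → G → F → J → R → P → W costs 74 (by enumerating all 60 distinct tours).
Excess = 80 − 74 = 6.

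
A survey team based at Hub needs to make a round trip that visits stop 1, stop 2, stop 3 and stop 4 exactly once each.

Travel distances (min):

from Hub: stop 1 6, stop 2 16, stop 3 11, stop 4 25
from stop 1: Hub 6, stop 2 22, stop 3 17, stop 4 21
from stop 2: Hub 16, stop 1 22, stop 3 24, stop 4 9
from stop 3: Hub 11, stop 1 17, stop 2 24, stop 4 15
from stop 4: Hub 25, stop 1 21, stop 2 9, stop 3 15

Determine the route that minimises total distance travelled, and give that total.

There are 12 distinct closed tours to check (reversals are equivalent).
Hub-stop 1-stop 2-stop 3-stop 4-Hub: 6+22+24+15+25 = 92
Hub-stop 1-stop 2-stop 4-stop 3-Hub: 6+22+9+15+11 = 63
Hub-stop 1-stop 3-stop 2-stop 4-Hub: 6+17+24+9+25 = 81
Hub-stop 1-stop 3-stop 4-stop 2-Hub: 6+17+15+9+16 = 63
Hub-stop 1-stop 4-stop 2-stop 3-Hub: 6+21+9+24+11 = 71
Hub-stop 1-stop 4-stop 3-stop 2-Hub: 6+21+15+24+16 = 82
Hub-stop 2-stop 1-stop 3-stop 4-Hub: 16+22+17+15+25 = 95
Hub-stop 2-stop 1-stop 4-stop 3-Hub: 16+22+21+15+11 = 85
Hub-stop 2-stop 3-stop 1-stop 4-Hub: 16+24+17+21+25 = 103
Hub-stop 2-stop 4-stop 1-stop 3-Hub: 16+9+21+17+11 = 74
Hub-stop 3-stop 1-stop 2-stop 4-Hub: 11+17+22+9+25 = 84
Hub-stop 3-stop 2-stop 1-stop 4-Hub: 11+24+22+21+25 = 103
The minimum is 63.
One optimal route: Hub → stop 1 → stop 2 → stop 4 → stop 3 → Hub (or its reverse).

Minimum total distance: 63 min.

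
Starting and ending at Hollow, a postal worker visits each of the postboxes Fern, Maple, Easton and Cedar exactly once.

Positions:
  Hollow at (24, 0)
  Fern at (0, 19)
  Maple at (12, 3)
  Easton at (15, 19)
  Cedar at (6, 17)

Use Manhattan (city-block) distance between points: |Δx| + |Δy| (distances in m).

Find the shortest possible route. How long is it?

Minimum total distance: 86 m.

Hollow-Fern-Maple-Easton-Cedar-Hollow: 43+28+19+11+35 = 136
Hollow-Fern-Maple-Cedar-Easton-Hollow: 43+28+20+11+28 = 130
Hollow-Fern-Easton-Maple-Cedar-Hollow: 43+15+19+20+35 = 132
Hollow-Fern-Easton-Cedar-Maple-Hollow: 43+15+11+20+15 = 104
Hollow-Fern-Cedar-Maple-Easton-Hollow: 43+8+20+19+28 = 118
Hollow-Fern-Cedar-Easton-Maple-Hollow: 43+8+11+19+15 = 96
Hollow-Maple-Fern-Easton-Cedar-Hollow: 15+28+15+11+35 = 104
Hollow-Maple-Fern-Cedar-Easton-Hollow: 15+28+8+11+28 = 90
Hollow-Maple-Easton-Fern-Cedar-Hollow: 15+19+15+8+35 = 92
Hollow-Maple-Cedar-Fern-Easton-Hollow: 15+20+8+15+28 = 86
Hollow-Easton-Fern-Maple-Cedar-Hollow: 28+15+28+20+35 = 126
Hollow-Easton-Maple-Fern-Cedar-Hollow: 28+19+28+8+35 = 118
The minimum is 86.
One optimal route: Hollow → Maple → Cedar → Fern → Easton → Hollow (or its reverse).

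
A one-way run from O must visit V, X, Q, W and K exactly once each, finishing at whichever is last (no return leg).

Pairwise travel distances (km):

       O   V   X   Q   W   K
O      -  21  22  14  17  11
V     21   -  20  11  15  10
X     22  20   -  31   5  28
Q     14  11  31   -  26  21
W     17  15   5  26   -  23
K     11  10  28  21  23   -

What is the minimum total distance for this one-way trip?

There are 5! = 120 possible orderings.
O→V→X→Q→W→K: 21+20+31+26+23 = 121
O→V→X→Q→K→W: 21+20+31+21+23 = 116
O→V→X→W→Q→K: 21+20+5+26+21 = 93
O→V→X→W→K→Q: 21+20+5+23+21 = 90
O→V→X→K→Q→W: 21+20+28+21+26 = 116
O→V→X→K→W→Q: 21+20+28+23+26 = 118
O→V→Q→X→W→K: 21+11+31+5+23 = 91
O→V→Q→X→K→W: 21+11+31+28+23 = 114
O→V→Q→W→X→K: 21+11+26+5+28 = 91
O→V→Q→W→K→X: 21+11+26+23+28 = 109
O→V→Q→K→X→W: 21+11+21+28+5 = 86
O→V→Q→K→W→X: 21+11+21+23+5 = 81
O→V→W→X→Q→K: 21+15+5+31+21 = 93
O→V→W→X→K→Q: 21+15+5+28+21 = 90
… (106 more)
O→Q→V→K→W→X: 14+11+10+23+5 = 63  ← best
The minimum is 63.
One shortest path: O → Q → V → K → W → X.

63 km — the minimum one-way total.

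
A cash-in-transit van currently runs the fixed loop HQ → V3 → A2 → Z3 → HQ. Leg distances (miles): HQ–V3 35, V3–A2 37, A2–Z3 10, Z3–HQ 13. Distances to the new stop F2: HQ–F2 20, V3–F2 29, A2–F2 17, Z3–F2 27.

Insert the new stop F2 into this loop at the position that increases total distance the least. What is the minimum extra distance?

Insertion cost between consecutive stops i–j is d(i,F2) + d(F2,j) − d(i,j):
  between HQ and V3: 20 + 29 − 35 = 14
  between V3 and A2: 29 + 17 − 37 = 9
  between A2 and Z3: 17 + 27 − 10 = 34
  between Z3 and HQ: 27 + 20 − 13 = 34
Cheapest insertion is between V3 and A2, adding 9.
New total = 95 + 9 = 104.

Adding 9 miles by placing F2 on the V3–A2 leg.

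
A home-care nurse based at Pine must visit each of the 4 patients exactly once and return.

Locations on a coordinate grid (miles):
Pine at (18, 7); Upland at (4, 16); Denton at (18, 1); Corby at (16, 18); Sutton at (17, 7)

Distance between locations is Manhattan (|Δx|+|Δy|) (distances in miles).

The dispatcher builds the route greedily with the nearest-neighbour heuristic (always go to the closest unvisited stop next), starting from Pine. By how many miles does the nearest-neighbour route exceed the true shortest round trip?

Pine: Sutton=1, Denton=6, Corby=13, Upland=23 ⇒ Sutton
Sutton: Denton=7, Corby=12, Upland=22 ⇒ Denton
Denton: Corby=19, Upland=29 ⇒ Corby
Corby: Upland=14 ⇒ Upland
NN route Pine → Sutton → Denton → Corby → Upland → Pine costs 64.
Optimal: Pine → Upland → Corby → Sutton → Denton → Pine costs 62 (by enumerating all 12 distinct tours).
Excess = 64 − 62 = 2.

The nearest-neighbour route is 2 miles longer than optimal.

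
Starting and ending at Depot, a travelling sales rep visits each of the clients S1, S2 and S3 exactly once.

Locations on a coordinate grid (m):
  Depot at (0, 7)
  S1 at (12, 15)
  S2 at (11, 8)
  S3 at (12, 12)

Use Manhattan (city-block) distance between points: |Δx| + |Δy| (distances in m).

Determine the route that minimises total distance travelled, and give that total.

With 3 stops there are 3!/2 = 3 distinct round trips (a route and its reverse cost the same).
Depot - S1 - S2 - S3 - Depot: 20+8+5+17 = 50
Depot - S1 - S3 - S2 - Depot: 20+3+5+12 = 40
Depot - S2 - S1 - S3 - Depot: 12+8+3+17 = 40
The minimum is 40.
One optimal route: Depot → S1 → S3 → S2 → Depot (or its reverse).

40 m — the shortest possible round trip.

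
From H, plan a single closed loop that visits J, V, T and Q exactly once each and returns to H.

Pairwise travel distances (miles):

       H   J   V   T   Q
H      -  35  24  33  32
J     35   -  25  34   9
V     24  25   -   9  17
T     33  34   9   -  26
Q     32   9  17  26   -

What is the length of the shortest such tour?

With 4 stops there are 4!/2 = 12 distinct round trips (a route and its reverse cost the same).
H - J - V - T - Q - H: 35+25+9+26+32 = 127
H - J - V - Q - T - H: 35+25+17+26+33 = 136
H - J - T - V - Q - H: 35+34+9+17+32 = 127
H - J - T - Q - V - H: 35+34+26+17+24 = 136
H - J - Q - V - T - H: 35+9+17+9+33 = 103
H - J - Q - T - V - H: 35+9+26+9+24 = 103
H - V - J - T - Q - H: 24+25+34+26+32 = 141
H - V - J - Q - T - H: 24+25+9+26+33 = 117
H - V - T - J - Q - H: 24+9+34+9+32 = 108
H - V - Q - J - T - H: 24+17+9+34+33 = 117
H - T - J - V - Q - H: 33+34+25+17+32 = 141
H - T - V - J - Q - H: 33+9+25+9+32 = 108
The minimum is 103.
One optimal route: H → J → Q → V → T → H (or its reverse).

Minimum total distance: 103 miles.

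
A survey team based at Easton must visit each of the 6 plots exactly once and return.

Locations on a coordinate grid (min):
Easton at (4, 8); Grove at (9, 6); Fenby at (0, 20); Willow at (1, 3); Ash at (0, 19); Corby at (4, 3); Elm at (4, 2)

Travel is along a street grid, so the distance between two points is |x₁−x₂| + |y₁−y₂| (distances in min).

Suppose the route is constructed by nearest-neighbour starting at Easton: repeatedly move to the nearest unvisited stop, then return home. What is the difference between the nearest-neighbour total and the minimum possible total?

6 min longer than the optimal tour.

Easton: Corby=5, Elm=6, Grove=7, Willow=8, Ash=15, Fenby=16 ⇒ Corby
Corby: Elm=1, Willow=3, Grove=8, Ash=20, Fenby=21 ⇒ Elm
Elm: Willow=4, Grove=9, Ash=21, Fenby=22 ⇒ Willow
Willow: Grove=11, Ash=17, Fenby=18 ⇒ Grove
Grove: Ash=22, Fenby=23 ⇒ Ash
Ash: Fenby=1 ⇒ Fenby
NN route Easton → Corby → Elm → Willow → Grove → Ash → Fenby → Easton costs 60.
Optimal: Easton → Grove → Corby → Elm → Willow → Fenby → Ash → Easton costs 54 (by enumerating all 360 distinct tours).
Excess = 60 − 54 = 6.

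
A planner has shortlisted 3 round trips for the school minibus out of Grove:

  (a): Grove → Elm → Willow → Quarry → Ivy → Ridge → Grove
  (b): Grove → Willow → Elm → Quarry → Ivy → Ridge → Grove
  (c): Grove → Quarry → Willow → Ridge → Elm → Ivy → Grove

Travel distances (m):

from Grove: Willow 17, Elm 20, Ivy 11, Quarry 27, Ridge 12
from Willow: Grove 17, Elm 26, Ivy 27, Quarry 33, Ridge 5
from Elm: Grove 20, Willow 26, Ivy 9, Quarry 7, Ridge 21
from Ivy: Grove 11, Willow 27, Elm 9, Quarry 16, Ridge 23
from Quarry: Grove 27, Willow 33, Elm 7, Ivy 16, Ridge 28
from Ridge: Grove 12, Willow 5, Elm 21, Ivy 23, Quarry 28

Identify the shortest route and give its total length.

(a): 20 + 26 + 33 + 16 + 23 + 12 = 130
(b): 17 + 26 + 7 + 16 + 23 + 12 = 101
(c): 27 + 33 + 5 + 21 + 9 + 11 = 106

101 m — (b) is the shortest.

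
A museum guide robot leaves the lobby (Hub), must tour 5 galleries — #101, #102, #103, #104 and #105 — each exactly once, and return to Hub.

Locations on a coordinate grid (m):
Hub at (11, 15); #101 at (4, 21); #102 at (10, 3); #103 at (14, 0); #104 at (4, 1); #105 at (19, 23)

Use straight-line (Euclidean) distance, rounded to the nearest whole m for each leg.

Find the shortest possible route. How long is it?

Minimum total distance: 72 m.

Hub → #101 → #102 → #103 → #104 → #105 → Hub: 9+19+5+10+27+11 = 81
Hub → #101 → #102 → #103 → #105 → #104 → Hub: 9+19+5+24+27+16 = 100
Hub → #101 → #102 → #104 → #103 → #105 → Hub: 9+19+6+10+24+11 = 79
Hub → #101 → #102 → #104 → #105 → #103 → Hub: 9+19+6+27+24+15 = 100
Hub → #101 → #102 → #105 → #103 → #104 → Hub: 9+19+22+24+10+16 = 100
Hub → #101 → #102 → #105 → #104 → #103 → Hub: 9+19+22+27+10+15 = 102
Hub → #101 → #103 → #102 → #104 → #105 → Hub: 9+23+5+6+27+11 = 81
Hub → #101 → #103 → #102 → #105 → #104 → Hub: 9+23+5+22+27+16 = 102
Hub → #101 → #103 → #104 → #102 → #105 → Hub: 9+23+10+6+22+11 = 81
Hub → #101 → #103 → #104 → #105 → #102 → Hub: 9+23+10+27+22+12 = 103
Hub → #101 → #103 → #105 → #102 → #104 → Hub: 9+23+24+22+6+16 = 100
Hub → #101 → #103 → #105 → #104 → #102 → Hub: 9+23+24+27+6+12 = 101
Hub → #101 → #104 → #102 → #103 → #105 → Hub: 9+20+6+5+24+11 = 75
Hub → #101 → #104 → #102 → #105 → #103 → Hub: 9+20+6+22+24+15 = 96
… (46 more)
Hub → #103 → #102 → #104 → #101 → #105 → Hub: 15+5+6+20+15+11 = 72  ← best
The minimum is 72.
One optimal route: Hub → #103 → #102 → #104 → #101 → #105 → Hub (or its reverse).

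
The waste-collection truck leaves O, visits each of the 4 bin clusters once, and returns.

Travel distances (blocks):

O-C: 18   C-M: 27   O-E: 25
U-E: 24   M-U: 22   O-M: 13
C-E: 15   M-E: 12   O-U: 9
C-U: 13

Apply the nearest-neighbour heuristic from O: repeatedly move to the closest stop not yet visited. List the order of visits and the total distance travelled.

Nearest-neighbour total = 62 blocks; route O → U → C → E → M → O.

O → [U:9 / M:13 / C:18 / E:25] → U (9)
U → [C:13 / M:22 / E:24] → C (13)
C → [E:15 / M:27] → E (15)
E → [M:12] → M (12)
Return M→O: 13.
Total = 9 + 13 + 15 + 12 + 13 = 62.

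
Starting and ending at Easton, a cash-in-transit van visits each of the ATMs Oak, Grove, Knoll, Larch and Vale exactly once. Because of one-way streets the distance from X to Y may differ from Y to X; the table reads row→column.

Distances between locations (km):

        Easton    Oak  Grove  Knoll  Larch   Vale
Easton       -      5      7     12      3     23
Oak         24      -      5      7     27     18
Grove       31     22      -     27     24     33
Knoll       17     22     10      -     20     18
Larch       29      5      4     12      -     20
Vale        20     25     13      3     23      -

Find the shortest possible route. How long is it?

Easton - Oak - Grove - Knoll - Larch - Vale - Easton: 5+5+27+20+20+20 = 97
Easton - Oak - Grove - Knoll - Vale - Larch - Easton: 5+5+27+18+23+29 = 107
Easton - Oak - Grove - Larch - Knoll - Vale - Easton: 5+5+24+12+18+20 = 84
Easton - Oak - Grove - Larch - Vale - Knoll - Easton: 5+5+24+20+3+17 = 74
Easton - Oak - Grove - Vale - Knoll - Larch - Easton: 5+5+33+3+20+29 = 95
Easton - Oak - Grove - Vale - Larch - Knoll - Easton: 5+5+33+23+12+17 = 95
Easton - Oak - Knoll - Grove - Larch - Vale - Easton: 5+7+10+24+20+20 = 86
Easton - Oak - Knoll - Grove - Vale - Larch - Easton: 5+7+10+33+23+29 = 107
Easton - Oak - Knoll - Larch - Grove - Vale - Easton: 5+7+20+4+33+20 = 89
Easton - Oak - Knoll - Larch - Vale - Grove - Easton: 5+7+20+20+13+31 = 96
Easton - Oak - Knoll - Vale - Grove - Larch - Easton: 5+7+18+13+24+29 = 96
Easton - Oak - Knoll - Vale - Larch - Grove - Easton: 5+7+18+23+4+31 = 88
Easton - Oak - Larch - Grove - Knoll - Vale - Easton: 5+27+4+27+18+20 = 101
Easton - Oak - Larch - Grove - Vale - Knoll - Easton: 5+27+4+33+3+17 = 89
… (106 more)
Easton - Larch - Oak - Grove - Vale - Knoll - Easton: 3+5+5+33+3+17 = 66  ← best
The minimum is 66.
One optimal route: Easton → Larch → Oak → Grove → Vale → Knoll → Easton.

Shortest round trip = 66 km.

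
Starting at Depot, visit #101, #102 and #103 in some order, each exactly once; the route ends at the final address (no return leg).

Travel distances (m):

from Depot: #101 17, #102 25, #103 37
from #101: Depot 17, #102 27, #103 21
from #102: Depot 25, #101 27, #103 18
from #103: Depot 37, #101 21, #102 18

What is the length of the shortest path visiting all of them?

There are 3! = 6 possible orderings.
Depot → #101 → #102 → #103: 17+27+18 = 62
Depot → #101 → #103 → #102: 17+21+18 = 56
Depot → #102 → #101 → #103: 25+27+21 = 73
Depot → #102 → #103 → #101: 25+18+21 = 64
Depot → #103 → #101 → #102: 37+21+27 = 85
Depot → #103 → #102 → #101: 37+18+27 = 82
The minimum is 56.
One shortest path: Depot → #101 → #103 → #102.

Shortest open route: 56 m.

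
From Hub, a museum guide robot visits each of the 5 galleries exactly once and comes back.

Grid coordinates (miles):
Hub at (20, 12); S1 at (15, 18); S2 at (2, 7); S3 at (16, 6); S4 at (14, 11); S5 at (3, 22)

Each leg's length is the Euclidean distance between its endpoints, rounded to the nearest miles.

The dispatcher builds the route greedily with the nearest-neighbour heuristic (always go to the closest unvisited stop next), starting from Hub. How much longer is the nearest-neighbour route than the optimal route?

Excess over optimum: 9 miles.

Hub: S4=6, S3=7, S1=8, S2=19, S5=20 ⇒ S4
S4: S3=5, S1=7, S2=13, S5=16 ⇒ S3
S3: S1=12, S2=14, S5=21 ⇒ S1
S1: S5=13, S2=17 ⇒ S5
S5: S2=15 ⇒ S2
NN route Hub → S4 → S3 → S1 → S5 → S2 → Hub costs 70.
Optimal: Hub → S1 → S5 → S2 → S3 → S4 → Hub costs 61 (by enumerating all 60 distinct tours).
Excess = 70 − 61 = 9.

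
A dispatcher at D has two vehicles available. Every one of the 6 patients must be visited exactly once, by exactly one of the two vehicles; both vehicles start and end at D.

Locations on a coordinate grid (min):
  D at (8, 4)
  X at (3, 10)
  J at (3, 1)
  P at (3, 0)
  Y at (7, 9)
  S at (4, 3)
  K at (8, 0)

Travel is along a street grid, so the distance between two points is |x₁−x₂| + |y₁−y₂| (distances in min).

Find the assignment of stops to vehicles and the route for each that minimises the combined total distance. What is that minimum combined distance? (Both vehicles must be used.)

Check every non-empty split of the stops between the two vehicles; for each half take its own optimal tour:
  {X} + {J, P, Y, S, K}: 22 + 28 = 50
  {J} + {X, P, Y, S, K}: 16 + 32 = 48
  {X, J} + {P, Y, S, K}: 28 + 28 = 56
  {P} + {X, J, Y, S, K}: 18 + 32 = 50
  {X, P} + {J, Y, S, K}: 30 + 28 = 58
  {J, P} + {X, Y, S, K}: 18 + 30 = 48
  … (31 splits in total)
  {X, J, P, Y, S} + {K}: 30 + 8 = 38  ← best
Best: vehicle 1 D → Y → X → J → P → S → D = 30; vehicle 2 D → K → D = 8; combined 38.

Minimum combined distance: 38 min.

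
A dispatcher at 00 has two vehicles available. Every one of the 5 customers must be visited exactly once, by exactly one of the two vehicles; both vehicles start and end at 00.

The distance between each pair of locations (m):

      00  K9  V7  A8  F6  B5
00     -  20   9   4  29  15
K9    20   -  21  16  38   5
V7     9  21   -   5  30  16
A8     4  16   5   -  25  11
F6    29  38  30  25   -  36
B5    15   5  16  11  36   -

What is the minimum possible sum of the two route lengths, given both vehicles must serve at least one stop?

105 m — the smallest possible combined total.

Check every non-empty split of the stops between the two vehicles; for each half take its own optimal tour:
  {K9} + {V7, A8, F6, B5}: 40 + 90 = 130
  {V7} + {K9, A8, F6, B5}: 18 + 87 = 105
  {K9, V7} + {A8, F6, B5}: 50 + 80 = 130
  {A8} + {K9, V7, F6, B5}: 8 + 97 = 105
  {K9, A8} + {V7, F6, B5}: 40 + 90 = 130
  {V7, A8} + {K9, F6, B5}: 18 + 87 = 105
  … (15 splits in total)
Best: vehicle 1 00 → V7 → 00 = 18; vehicle 2 00 → A8 → F6 → K9 → B5 → 00 = 87; combined 105.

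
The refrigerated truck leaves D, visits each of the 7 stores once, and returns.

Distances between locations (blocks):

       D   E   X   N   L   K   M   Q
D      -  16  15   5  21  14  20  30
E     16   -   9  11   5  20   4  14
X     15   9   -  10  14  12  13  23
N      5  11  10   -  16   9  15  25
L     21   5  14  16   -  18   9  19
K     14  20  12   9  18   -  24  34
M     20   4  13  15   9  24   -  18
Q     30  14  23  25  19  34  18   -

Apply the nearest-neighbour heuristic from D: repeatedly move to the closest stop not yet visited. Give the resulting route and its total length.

At D the remaining stops are N 5, K 14, X 15, E 16, M 20, L 21, Q 30; go to N.
At N the remaining stops are K 9, X 10, E 11, M 15, L 16, Q 25; go to K.
At K the remaining stops are X 12, L 18, E 20, M 24, Q 34; go to X.
At X the remaining stops are E 9, M 13, L 14, Q 23; go to E.
At E the remaining stops are M 4, L 5, Q 14; go to M.
At M the remaining stops are L 9, Q 18; go to L.
At L the remaining stops are Q 19; go to Q.
Return Q→D: 30.
Total = 5 + 9 + 12 + 9 + 4 + 9 + 19 + 30 = 97.

Total distance 97 blocks via the nearest-neighbour route D → N → K → X → E → M → L → Q → D.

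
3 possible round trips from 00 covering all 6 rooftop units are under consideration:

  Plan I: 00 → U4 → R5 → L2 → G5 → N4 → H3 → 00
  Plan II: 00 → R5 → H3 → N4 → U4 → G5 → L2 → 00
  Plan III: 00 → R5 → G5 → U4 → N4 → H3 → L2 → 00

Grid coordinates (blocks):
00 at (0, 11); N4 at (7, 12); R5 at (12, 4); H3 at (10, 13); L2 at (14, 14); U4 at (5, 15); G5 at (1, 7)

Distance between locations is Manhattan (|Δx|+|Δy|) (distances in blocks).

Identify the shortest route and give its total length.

Plan I: 9 + 18 + 12 + 20 + 11 + 4 + 12 = 86
Plan II: 19 + 11 + 4 + 5 + 12 + 20 + 17 = 88
Plan III: 19 + 14 + 12 + 5 + 4 + 5 + 17 = 76

Shortest is Plan III, total 76 blocks.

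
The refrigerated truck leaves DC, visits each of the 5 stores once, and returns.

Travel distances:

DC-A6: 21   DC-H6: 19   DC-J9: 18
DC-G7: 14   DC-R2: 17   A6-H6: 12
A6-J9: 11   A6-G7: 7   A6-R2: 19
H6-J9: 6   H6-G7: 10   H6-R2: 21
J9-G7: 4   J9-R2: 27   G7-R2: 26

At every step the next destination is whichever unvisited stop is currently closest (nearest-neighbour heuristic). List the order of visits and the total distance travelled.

DC → [G7:14 / R2:17 / J9:18 / H6:19 / A6:21] → G7 (14)
G7 → [J9:4 / A6:7 / H6:10 / R2:26] → J9 (4)
J9 → [H6:6 / A6:11 / R2:27] → H6 (6)
H6 → [A6:12 / R2:21] → A6 (12)
A6 → [R2:19] → R2 (19)
Return R2→DC: 17.
Total = 14 + 4 + 6 + 12 + 19 + 17 = 72.

72 along DC → G7 → J9 → H6 → A6 → R2 → DC.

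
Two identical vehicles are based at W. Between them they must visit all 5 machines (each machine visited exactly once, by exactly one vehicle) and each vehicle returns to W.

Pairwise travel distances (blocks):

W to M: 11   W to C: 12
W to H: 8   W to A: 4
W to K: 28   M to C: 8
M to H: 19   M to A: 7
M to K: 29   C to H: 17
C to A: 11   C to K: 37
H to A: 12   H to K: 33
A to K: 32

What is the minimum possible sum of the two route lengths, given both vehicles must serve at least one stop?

There are 2^4 − 1 = 15 ways to divide the 5 stops into two non-empty groups. For each, the best each vehicle can do is its own shortest tour through its group:
  {M} + {C, H, A, K}: 22 + 93 = 115
  {C} + {M, H, A, K}: 24 + 81 = 105
  {M, C} + {H, A, K}: 31 + 77 = 108
  {H} + {M, C, A, K}: 16 + 80 = 96
  {M, H} + {C, A, K}: 38 + 80 = 118
  {C, H} + {M, A, K}: 37 + 68 = 105
  … (15 splits in total)
Best: vehicle 1 W → H → W = 16; vehicle 2 W → A → C → M → K → W = 80; combined 96.

Minimum combined distance: 96 blocks.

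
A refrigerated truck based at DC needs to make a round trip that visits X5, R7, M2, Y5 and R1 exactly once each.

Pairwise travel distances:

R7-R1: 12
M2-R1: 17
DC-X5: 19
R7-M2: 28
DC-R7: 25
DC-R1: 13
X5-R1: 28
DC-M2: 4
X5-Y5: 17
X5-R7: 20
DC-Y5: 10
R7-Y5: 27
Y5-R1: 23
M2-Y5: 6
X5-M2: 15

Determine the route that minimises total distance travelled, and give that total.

With 5 stops there are 5!/2 = 60 distinct round trips (a route and its reverse cost the same).
DC → X5 → R7 → M2 → Y5 → R1 → DC: 19+20+28+6+23+13 = 109
DC → X5 → R7 → M2 → R1 → Y5 → DC: 19+20+28+17+23+10 = 117
DC → X5 → R7 → Y5 → M2 → R1 → DC: 19+20+27+6+17+13 = 102
DC → X5 → R7 → Y5 → R1 → M2 → DC: 19+20+27+23+17+4 = 110
DC → X5 → R7 → R1 → M2 → Y5 → DC: 19+20+12+17+6+10 = 84
DC → X5 → R7 → R1 → Y5 → M2 → DC: 19+20+12+23+6+4 = 84
DC → X5 → M2 → R7 → Y5 → R1 → DC: 19+15+28+27+23+13 = 125
DC → X5 → M2 → R7 → R1 → Y5 → DC: 19+15+28+12+23+10 = 107
DC → X5 → M2 → Y5 → R7 → R1 → DC: 19+15+6+27+12+13 = 92
DC → X5 → M2 → Y5 → R1 → R7 → DC: 19+15+6+23+12+25 = 100
DC → X5 → M2 → R1 → R7 → Y5 → DC: 19+15+17+12+27+10 = 100
DC → X5 → M2 → R1 → Y5 → R7 → DC: 19+15+17+23+27+25 = 126
DC → X5 → Y5 → R7 → M2 → R1 → DC: 19+17+27+28+17+13 = 121
DC → X5 → Y5 → R7 → R1 → M2 → DC: 19+17+27+12+17+4 = 96
… (46 more)
DC → M2 → Y5 → X5 → R7 → R1 → DC: 4+6+17+20+12+13 = 72  ← best
The minimum is 72.
One optimal route: DC → M2 → Y5 → X5 → R7 → R1 → DC (or its reverse).

Minimum total distance: 72.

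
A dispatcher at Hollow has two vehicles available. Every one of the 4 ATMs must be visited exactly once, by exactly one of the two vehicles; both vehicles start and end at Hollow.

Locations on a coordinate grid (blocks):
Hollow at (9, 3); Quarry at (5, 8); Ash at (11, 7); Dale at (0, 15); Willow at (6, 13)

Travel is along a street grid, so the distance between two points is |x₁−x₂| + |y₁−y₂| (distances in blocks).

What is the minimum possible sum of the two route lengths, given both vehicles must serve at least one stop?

There are 2^3 − 1 = 7 ways to divide the 4 stops into two non-empty groups. For each, the best each vehicle can do is its own shortest tour through its group:
  {Quarry} + {Ash, Dale, Willow}: 18 + 46 = 64
  {Ash} + {Quarry, Dale, Willow}: 12 + 42 = 54
  {Quarry, Ash} + {Dale, Willow}: 22 + 42 = 64
  {Dale} + {Quarry, Ash, Willow}: 42 + 32 = 74
  {Quarry, Dale} + {Ash, Willow}: 42 + 30 = 72
  {Ash, Dale} + {Quarry, Willow}: 46 + 28 = 74
  … (7 splits in total)
Best: vehicle 1 Hollow → Ash → Hollow = 12; vehicle 2 Hollow → Quarry → Dale → Willow → Hollow = 42; combined 54.

Minimum combined distance: 54 blocks.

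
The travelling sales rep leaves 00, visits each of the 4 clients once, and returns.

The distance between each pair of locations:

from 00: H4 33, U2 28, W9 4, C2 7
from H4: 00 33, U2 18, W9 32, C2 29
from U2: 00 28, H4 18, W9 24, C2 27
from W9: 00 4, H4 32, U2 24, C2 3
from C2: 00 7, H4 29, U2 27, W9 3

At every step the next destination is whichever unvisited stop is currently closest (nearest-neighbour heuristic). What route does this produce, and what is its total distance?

Total distance 85 via the nearest-neighbour route 00 → W9 → C2 → U2 → H4 → 00.

From 00: distances to unvisited — W9=4, C2=7, U2=28, H4=33. Nearest is W9 (4).
From W9: distances to unvisited — C2=3, U2=24, H4=32. Nearest is C2 (3).
From C2: distances to unvisited — U2=27, H4=29. Nearest is U2 (27).
From U2: distances to unvisited — H4=18. Nearest is H4 (18).
Return H4→00: 33.
Total = 4 + 3 + 27 + 18 + 33 = 85.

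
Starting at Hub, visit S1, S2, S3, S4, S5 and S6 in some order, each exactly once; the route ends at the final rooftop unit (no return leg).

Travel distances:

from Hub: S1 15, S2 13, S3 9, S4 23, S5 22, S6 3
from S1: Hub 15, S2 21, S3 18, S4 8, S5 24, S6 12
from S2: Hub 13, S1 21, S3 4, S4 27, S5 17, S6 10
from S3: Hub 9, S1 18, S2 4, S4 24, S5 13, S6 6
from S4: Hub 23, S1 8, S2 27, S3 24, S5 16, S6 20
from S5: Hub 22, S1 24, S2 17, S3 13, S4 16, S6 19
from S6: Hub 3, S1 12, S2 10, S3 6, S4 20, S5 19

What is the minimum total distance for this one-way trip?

There are 6! = 720 possible orderings.
Hub → S1 → S2 → S3 → S4 → S5 → S6: 15+21+4+24+16+19 = 99
Hub → S1 → S2 → S3 → S4 → S6 → S5: 15+21+4+24+20+19 = 103
Hub → S1 → S2 → S3 → S5 → S4 → S6: 15+21+4+13+16+20 = 89
Hub → S1 → S2 → S3 → S5 → S6 → S4: 15+21+4+13+19+20 = 92
Hub → S1 → S2 → S3 → S6 → S4 → S5: 15+21+4+6+20+16 = 82
Hub → S1 → S2 → S3 → S6 → S5 → S4: 15+21+4+6+19+16 = 81
Hub → S1 → S2 → S4 → S3 → S5 → S6: 15+21+27+24+13+19 = 119
Hub → S1 → S2 → S4 → S3 → S6 → S5: 15+21+27+24+6+19 = 112
… (712 more)
Hub → S6 → S2 → S3 → S5 → S4 → S1: 3+10+4+13+16+8 = 54  ← best
The minimum is 54.
One shortest path: Hub → S6 → S2 → S3 → S5 → S4 → S1.

54 — the minimum one-way total.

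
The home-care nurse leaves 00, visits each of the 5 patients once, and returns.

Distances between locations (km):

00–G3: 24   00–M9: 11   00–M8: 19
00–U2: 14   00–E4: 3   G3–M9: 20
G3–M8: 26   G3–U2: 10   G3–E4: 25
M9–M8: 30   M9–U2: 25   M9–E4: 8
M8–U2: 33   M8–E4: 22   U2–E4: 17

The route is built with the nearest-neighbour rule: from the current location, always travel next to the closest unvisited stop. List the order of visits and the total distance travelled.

From 00: distances to unvisited — E4=3, M9=11, U2=14, M8=19, G3=24. Nearest is E4 (3).
From E4: distances to unvisited — M9=8, U2=17, M8=22, G3=25. Nearest is M9 (8).
From M9: distances to unvisited — G3=20, U2=25, M8=30. Nearest is G3 (20).
From G3: distances to unvisited — U2=10, M8=26. Nearest is U2 (10).
From U2: distances to unvisited — M8=33. Nearest is M8 (33).
Return M8→00: 19.
Total = 3 + 8 + 20 + 10 + 33 + 19 = 93.

Total distance 93 km via the nearest-neighbour route 00 → E4 → M9 → G3 → U2 → M8 → 00.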